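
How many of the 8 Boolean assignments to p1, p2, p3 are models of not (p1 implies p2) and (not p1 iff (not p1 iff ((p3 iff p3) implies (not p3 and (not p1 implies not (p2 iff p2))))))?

Initial set: {(not (p1 implies p2) and (not p1 iff (not p1 iff ((p3 iff p3) implies (not p3 and (not p1 implies not (p2 iff p2)))))))}.
(not (p1 implies p2) and (not p1 iff (not p1 iff ((p3 iff p3) implies (not p3 and (not p1 implies not (p2 iff p2))))))): α-rule — add not (p1 implies p2), (not p1 iff (not p1 iff ((p3 iff p3) implies (not p3 and (not p1 implies not (p2 iff p2)))))).
not (p1 implies p2): α-rule — add p1, not p2.
(not p1 iff (not p1 iff ((p3 iff p3) implies (not p3 and (not p1 implies not (p2 iff p2)))))): β-rule — branch into not p1, (not p1 iff ((p3 iff p3) implies (not p3 and (not p1 implies not (p2 iff p2)))))  //  not not p1, not (not p1 iff ((p3 iff p3) implies (not p3 and (not p1 implies not (p2 iff p2))))).
  branch 1 (add not p1, (not p1 iff ((p3 iff p3) implies (not p3 and (not p1 implies not (p2 iff p2)))))):
    × closes — contains both p1 and not p1.
  branch 2 (add not not p1, not (not p1 iff ((p3 iff p3) implies (not p3 and (not p1 implies not (p2 iff p2)))))):
    not (not p1 iff ((p3 iff p3) implies (not p3 and (not p1 implies not (p2 iff p2))))): β-rule — branch into not p1, not ((p3 iff p3) implies (not p3 and (not p1 implies not (p2 iff p2))))  //  not not p1, ((p3 iff p3) implies (not p3 and (not p1 implies not (p2 iff p2)))).
      branch 2.1 (add not p1, not ((p3 iff p3) implies (not p3 and (not p1 implies not (p2 iff p2))))):
        × closes — contains both p1 and not p1.
      branch 2.2 (add not not p1, ((p3 iff p3) implies (not p3 and (not p1 implies not (p2 iff p2))))):
        ((p3 iff p3) implies (not p3 and (not p1 implies not (p2 iff p2)))): β-rule — branch into not (p3 iff p3)  //  (not p3 and (not p1 implies not (p2 iff p2))).
          branch 2.2.1 (add not (p3 iff p3)):
            not (p3 iff p3): β-rule — branch into p3, not p3  //  not p3, p3.
              branch 2.2.1.1 (add p3, not p3):
                × closes — contains both p3 and not p3.
              branch 2.2.1.2 (add not p3, p3):
                × closes — contains both p3 and not p3.
          branch 2.2.2 (add (not p3 and (not p1 implies not (p2 iff p2)))):
            (not p3 and (not p1 implies not (p2 iff p2))): α-rule — add not p3, (not p1 implies not (p2 iff p2)).
            (not p1 implies not (p2 iff p2)): β-rule — branch into not not p1  //  not (p2 iff p2).
              branch 2.2.2.1 (add not not p1):
                ○ open, literals {p1=1, p2=0, p3=0}.
              branch 2.2.2.2 (add not (p2 iff p2)):
                not (p2 iff p2): β-rule — branch into p2, not p2  //  not p2, p2.
                  branch 2.2.2.2.1 (add p2, not p2):
                    × closes — contains both p2 and not p2.
                  branch 2.2.2.2.2 (add not p2, p2):
                    × closes — contains both p2 and not p2.
6 branches closed, 1 open.
Each open branch fixes some atoms; the unmentioned ones are free. Counting distinct full assignments: branch {p1=1, p2=0, p3=0} (none free) contributes 1 new. Total: 1.

1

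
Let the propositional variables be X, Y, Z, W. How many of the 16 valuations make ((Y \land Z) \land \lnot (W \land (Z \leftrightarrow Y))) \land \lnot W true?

2

Initial set: {(((Y \land Z) \land \lnot (W \land (Z \leftrightarrow Y))) \land \lnot W)}.
(((Y \land Z) \land \lnot (W \land (Z \leftrightarrow Y))) \land \lnot W): α-rule — add ((Y \land Z) \land \lnot (W \land (Z \leftrightarrow Y))), \lnot W.
((Y \land Z) \land \lnot (W \land (Z \leftrightarrow Y))): α-rule — add (Y \land Z), \lnot (W \land (Z \leftrightarrow Y)).
(Y \land Z): α-rule — add Y, Z.
\lnot (W \land (Z \leftrightarrow Y)): β-rule — branch into \lnot W  //  \lnot (Z \leftrightarrow Y).
  branch 1 (add \lnot W):
    ○ open, literals {W=0, Y=1, Z=1}.
  branch 2 (add \lnot (Z \leftrightarrow Y)):
    \lnot (Z \leftrightarrow Y): β-rule — branch into Z, \lnot Y  //  \lnot Z, Y.
      branch 2.1 (add Z, \lnot Y):
        × closes — contains both Y and \lnot Y.
      branch 2.2 (add \lnot Z, Y):
        × closes — contains both Z and \lnot Z.
2 branches closed, 1 open.
Each open branch fixes some atoms; the unmentioned ones are free. Counting distinct full assignments: branch {W=0, Y=1, Z=1} (X) contributes 2 new. Total: 2.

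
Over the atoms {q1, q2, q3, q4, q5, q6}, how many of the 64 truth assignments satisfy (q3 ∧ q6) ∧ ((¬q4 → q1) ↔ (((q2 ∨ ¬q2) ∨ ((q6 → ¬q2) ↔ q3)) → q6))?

12

Initial set: {((q3 ∧ q6) ∧ ((¬q4 → q1) ↔ (((q2 ∨ ¬q2) ∨ ((q6 → ¬q2) ↔ q3)) → q6)))}.
((q3 ∧ q6) ∧ ((¬q4 → q1) ↔ (((q2 ∨ ¬q2) ∨ ((q6 → ¬q2) ↔ q3)) → q6))): α-rule — add (q3 ∧ q6), ((¬q4 → q1) ↔ (((q2 ∨ ¬q2) ∨ ((q6 → ¬q2) ↔ q3)) → q6)).
(q3 ∧ q6): α-rule — add q3, q6.
((¬q4 → q1) ↔ (((q2 ∨ ¬q2) ∨ ((q6 → ¬q2) ↔ q3)) → q6)): β-rule — branch into (¬q4 → q1), (((q2 ∨ ¬q2) ∨ ((q6 → ¬q2) ↔ q3)) → q6)  //  ¬(¬q4 → q1), ¬(((q2 ∨ ¬q2) ∨ ((q6 → ¬q2) ↔ q3)) → q6).
  branch 1 (add (¬q4 → q1), (((q2 ∨ ¬q2) ∨ ((q6 → ¬q2) ↔ q3)) → q6)):
    (¬q4 → q1): β-rule — branch into ¬¬q4  //  q1.
      branch 1.1 (add ¬¬q4):
        (((q2 ∨ ¬q2) ∨ ((q6 → ¬q2) ↔ q3)) → q6): β-rule — branch into ¬((q2 ∨ ¬q2) ∨ ((q6 → ¬q2) ↔ q3))  //  q6.
          branch 1.1.1 (add ¬((q2 ∨ ¬q2) ∨ ((q6 → ¬q2) ↔ q3))):
            ¬((q2 ∨ ¬q2) ∨ ((q6 → ¬q2) ↔ q3)): α-rule — add ¬(q2 ∨ ¬q2), ¬((q6 → ¬q2) ↔ q3).
            ¬(q2 ∨ ¬q2): α-rule — add ¬q2, ¬¬q2.
            × closes — contains both q2 and ¬q2.
          branch 1.1.2 (add q6):
            ○ open, literals {q3=true, q4=true, q6=true}.
      branch 1.2 (add q1):
        (((q2 ∨ ¬q2) ∨ ((q6 → ¬q2) ↔ q3)) → q6): β-rule — branch into ¬((q2 ∨ ¬q2) ∨ ((q6 → ¬q2) ↔ q3))  //  q6.
          branch 1.2.1 (add ¬((q2 ∨ ¬q2) ∨ ((q6 → ¬q2) ↔ q3))):
            ¬((q2 ∨ ¬q2) ∨ ((q6 → ¬q2) ↔ q3)): α-rule — add ¬(q2 ∨ ¬q2), ¬((q6 → ¬q2) ↔ q3).
            ¬(q2 ∨ ¬q2): α-rule — add ¬q2, ¬¬q2.
            × closes — contains both q2 and ¬q2.
          branch 1.2.2 (add q6):
            ○ open, literals {q1=true, q3=true, q6=true}.
  branch 2 (add ¬(¬q4 → q1), ¬(((q2 ∨ ¬q2) ∨ ((q6 → ¬q2) ↔ q3)) → q6)):
    ¬(¬q4 → q1): α-rule — add ¬q4, ¬q1.
    ¬(((q2 ∨ ¬q2) ∨ ((q6 → ¬q2) ↔ q3)) → q6): α-rule — add ((q2 ∨ ¬q2) ∨ ((q6 → ¬q2) ↔ q3)), ¬q6.
    × closes — contains both q6 and ¬q6.
3 branches closed, 2 open.
Each open branch fixes some atoms; the unmentioned ones are free. Counting distinct full assignments: branch {q3=true, q4=true, q6=true} (q1, q2, q5) contributes 8 new; branch {q1=true, q3=true, q6=true} (q2, q4, q5) contributes 4 new. Total: 12.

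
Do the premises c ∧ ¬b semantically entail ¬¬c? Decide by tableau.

Yes

Initial set: {T (c ∧ ¬b); F ¬¬c}.
T (c ∧ ¬b): α-rule — add T c, T ¬b.
F ¬¬c: drop double negation, giving F c.
× closes — contains both c and ¬c.
All 1 branch closes.
Every branch closed, so the premises entail the conclusion.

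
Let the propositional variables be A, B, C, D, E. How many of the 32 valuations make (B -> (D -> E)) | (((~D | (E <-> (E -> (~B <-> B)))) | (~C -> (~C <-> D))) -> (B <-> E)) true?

28

Initial set: {((B -> (D -> E)) | (((~D | (E <-> (E -> (~B <-> B)))) | (~C -> (~C <-> D))) -> (B <-> E)))}.
((B -> (D -> E)) | (((~D | (E <-> (E -> (~B <-> B)))) | (~C -> (~C <-> D))) -> (B <-> E))): β-rule — branch into (B -> (D -> E))  //  (((~D | (E <-> (E -> (~B <-> B)))) | (~C -> (~C <-> D))) -> (B <-> E)).
  branch 1 (add (B -> (D -> E))):
    (B -> (D -> E)): β-rule — branch into ~B  //  (D -> E).
      branch 1.1 (add ~B):
        ○ open, literals {B=F}.
      branch 1.2 (add (D -> E)):
        (D -> E): β-rule — branch into ~D  //  E.
          branch 1.2.1 (add ~D):
            ○ open, literals {D=F}.
          branch 1.2.2 (add E):
            ○ open, literals {E=T}.
  branch 2 (add (((~D | (E <-> (E -> (~B <-> B)))) | (~C -> (~C <-> D))) -> (B <-> E))):
    (((~D | (E <-> (E -> (~B <-> B)))) | (~C -> (~C <-> D))) -> (B <-> E)): β-rule — branch into ~((~D | (E <-> (E -> (~B <-> B)))) | (~C -> (~C <-> D)))  //  (B <-> E).
      branch 2.1 (add ~((~D | (E <-> (E -> (~B <-> B)))) | (~C -> (~C <-> D)))):
        ~((~D | (E <-> (E -> (~B <-> B)))) | (~C -> (~C <-> D))): α-rule — add ~(~D | (E <-> (E -> (~B <-> B)))), ~(~C -> (~C <-> D)).
        ~(~D | (E <-> (E -> (~B <-> B)))): α-rule — add ~~D, ~(E <-> (E -> (~B <-> B))).
        ~(~C -> (~C <-> D)): α-rule — add ~C, ~(~C <-> D).
        ~(E <-> (E -> (~B <-> B))): β-rule — branch into E, ~(E -> (~B <-> B))  //  ~E, (E -> (~B <-> B)).
          branch 2.1.1 (add E, ~(E -> (~B <-> B))):
            ~(E -> (~B <-> B)): α-rule — add E, ~(~B <-> B).
            ~(~C <-> D): β-rule — branch into ~C, ~D  //  ~~C, D.
              branch 2.1.1.1 (add ~C, ~D):
                × closes — contains both D and ~D.
              branch 2.1.1.2 (add ~~C, D):
                × closes — contains both C and ~C.
          branch 2.1.2 (add ~E, (E -> (~B <-> B))):
            ~(~C <-> D): β-rule — branch into ~C, ~D  //  ~~C, D.
              branch 2.1.2.1 (add ~C, ~D):
                × closes — contains both D and ~D.
              branch 2.1.2.2 (add ~~C, D):
                × closes — contains both C and ~C.
      branch 2.2 (add (B <-> E)):
        (B <-> E): β-rule — branch into B, E  //  ~B, ~E.
          branch 2.2.1 (add B, E):
            ○ open, literals {B=T, E=T}.
          branch 2.2.2 (add ~B, ~E):
            ○ open, literals {B=F, E=F}.
4 branches closed, 5 open.
Each open branch fixes some atoms; the unmentioned ones are free. Counting distinct full assignments: branch {B=F} (A, C, D, E) contributes 16 new; branch {D=F} (A, B, C, E) contributes 8 new; branch {E=T} (A, B, C, D) contributes 4 new; branch {B=T, E=T} (A, C, D) contributes 0 new; branch {B=F, E=F} (A, C, D) contributes 0 new. Total: 28.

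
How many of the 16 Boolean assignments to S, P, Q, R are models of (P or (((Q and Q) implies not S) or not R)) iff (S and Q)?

Initial set: {((P or (((Q and Q) implies not S) or not R)) iff (S and Q))}.
((P or (((Q and Q) implies not S) or not R)) iff (S and Q)): β-rule — branch into (P or (((Q and Q) implies not S) or not R)), (S and Q)  //  not (P or (((Q and Q) implies not S) or not R)), not (S and Q).
  branch 1 (add (P or (((Q and Q) implies not S) or not R)), (S and Q)):
    (S and Q): α-rule — add S, Q.
    (P or (((Q and Q) implies not S) or not R)): β-rule — branch into P  //  (((Q and Q) implies not S) or not R).
      branch 1.1 (add P):
        ○ open, literals {P=T, Q=T, S=T}.
      branch 1.2 (add (((Q and Q) implies not S) or not R)):
        (((Q and Q) implies not S) or not R): β-rule — branch into ((Q and Q) implies not S)  //  not R.
          branch 1.2.1 (add ((Q and Q) implies not S)):
            ((Q and Q) implies not S): β-rule — branch into not (Q and Q)  //  not S.
              branch 1.2.1.1 (add not (Q and Q)):
                not (Q and Q): β-rule — branch into not Q  //  not Q.
                  branch 1.2.1.1.1 (add not Q):
                    × closes — contains both Q and not Q.
                  branch 1.2.1.1.2 (add not Q):
                    × closes — contains both Q and not Q.
              branch 1.2.1.2 (add not S):
                × closes — contains both S and not S.
          branch 1.2.2 (add not R):
            ○ open, literals {Q=T, R=F, S=T}.
  branch 2 (add not (P or (((Q and Q) implies not S) or not R)), not (S and Q)):
    not (P or (((Q and Q) implies not S) or not R)): α-rule — add not P, not (((Q and Q) implies not S) or not R).
    not (((Q and Q) implies not S) or not R): α-rule — add not ((Q and Q) implies not S), not not R.
    not ((Q and Q) implies not S): α-rule — add (Q and Q), not not S.
    (Q and Q): α-rule — add Q, Q.
    not (S and Q): β-rule — branch into not S  //  not Q.
      branch 2.1 (add not S):
        × closes — contains both S and not S.
      branch 2.2 (add not Q):
        × closes — contains both Q and not Q.
5 branches closed, 2 open.
Each open branch fixes some atoms; the unmentioned ones are free. Counting distinct full assignments: branch {P=T, Q=T, S=T} (R) contributes 2 new; branch {Q=T, R=F, S=T} (P) contributes 1 new. Total: 3.

3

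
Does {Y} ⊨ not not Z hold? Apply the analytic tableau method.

No

Initial set: {Y; not not not Z}.
not not not Z: drop double negation, giving not Z.
○ open, literals {Y=1, Z=0}.
0 branches closed, 1 open.
An open branch gives a countermodel: Y=1, Z=0 (unmentioned atoms arbitrary); the premises hold there but the conclusion fails.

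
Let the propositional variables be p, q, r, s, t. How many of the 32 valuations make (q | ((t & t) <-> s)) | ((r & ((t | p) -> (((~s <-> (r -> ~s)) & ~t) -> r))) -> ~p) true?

30

Initial set: {((q | ((t & t) <-> s)) | ((r & ((t | p) -> (((~s <-> (r -> ~s)) & ~t) -> r))) -> ~p))}.
((q | ((t & t) <-> s)) | ((r & ((t | p) -> (((~s <-> (r -> ~s)) & ~t) -> r))) -> ~p)): β-rule — branch into (q | ((t & t) <-> s))  //  ((r & ((t | p) -> (((~s <-> (r -> ~s)) & ~t) -> r))) -> ~p).
  branch 1 (add (q | ((t & t) <-> s))):
    (q | ((t & t) <-> s)): β-rule — branch into q  //  ((t & t) <-> s).
      branch 1.1 (add q):
        ○ open, literals {q=1}.
      branch 1.2 (add ((t & t) <-> s)):
        ((t & t) <-> s): β-rule — branch into (t & t), s  //  ~(t & t), ~s.
          branch 1.2.1 (add (t & t), s):
            (t & t): α-rule — add t, t.
            ○ open, literals {s=1, t=1}.
          branch 1.2.2 (add ~(t & t), ~s):
            ~(t & t): β-rule — branch into ~t  //  ~t.
              branch 1.2.2.1 (add ~t):
                ○ open, literals {s=0, t=0}.
              branch 1.2.2.2 (add ~t):
                ○ open, literals {s=0, t=0}.
  branch 2 (add ((r & ((t | p) -> (((~s <-> (r -> ~s)) & ~t) -> r))) -> ~p)):
    ((r & ((t | p) -> (((~s <-> (r -> ~s)) & ~t) -> r))) -> ~p): β-rule — branch into ~(r & ((t | p) -> (((~s <-> (r -> ~s)) & ~t) -> r)))  //  ~p.
      branch 2.1 (add ~(r & ((t | p) -> (((~s <-> (r -> ~s)) & ~t) -> r)))):
        ~(r & ((t | p) -> (((~s <-> (r -> ~s)) & ~t) -> r))): β-rule — branch into ~r  //  ~((t | p) -> (((~s <-> (r -> ~s)) & ~t) -> r)).
          branch 2.1.1 (add ~r):
            ○ open, literals {r=0}.
          branch 2.1.2 (add ~((t | p) -> (((~s <-> (r -> ~s)) & ~t) -> r))):
            ~((t | p) -> (((~s <-> (r -> ~s)) & ~t) -> r)): α-rule — add (t | p), ~(((~s <-> (r -> ~s)) & ~t) -> r).
            ~(((~s <-> (r -> ~s)) & ~t) -> r): α-rule — add ((~s <-> (r -> ~s)) & ~t), ~r.
            ((~s <-> (r -> ~s)) & ~t): α-rule — add (~s <-> (r -> ~s)), ~t.
            (t | p): β-rule — branch into t  //  p.
              branch 2.1.2.1 (add t):
                × closes — contains both t and ~t.
              branch 2.1.2.2 (add p):
                (~s <-> (r -> ~s)): β-rule — branch into ~s, (r -> ~s)  //  ~~s, ~(r -> ~s).
                  branch 2.1.2.2.1 (add ~s, (r -> ~s)):
                    (r -> ~s): β-rule — branch into ~r  //  ~s.
                      branch 2.1.2.2.1.1 (add ~r):
                        ○ open, literals {p=1, r=0, s=0, t=0}.
                      branch 2.1.2.2.1.2 (add ~s):
                        ○ open, literals {p=1, r=0, s=0, t=0}.
                  branch 2.1.2.2.2 (add ~~s, ~(r -> ~s)):
                    ~(r -> ~s): α-rule — add r, ~~s.
                    × closes — contains both r and ~r.
      branch 2.2 (add ~p):
        ○ open, literals {p=0}.
2 branches closed, 8 open.
Each open branch fixes some atoms; the unmentioned ones are free. Counting distinct full assignments: branch {q=1} (p, r, s, t) contributes 16 new; branch {s=1, t=1} (p, q, r) contributes 4 new; branch {s=0, t=0} (p, q, r) contributes 4 new; branch {s=0, t=0} (p, q, r) contributes 0 new; branch {r=0} (p, q, s, t) contributes 4 new; branch {p=1, r=0, s=0, t=0} (q) contributes 0 new; branch {p=1, r=0, s=0, t=0} (q) contributes 0 new; branch {p=0} (q, r, s, t) contributes 2 new. Total: 30.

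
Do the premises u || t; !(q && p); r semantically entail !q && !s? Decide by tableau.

Initial set: {(u || t); !(q && p); r; !(!q && !s)}.
(u || t): β-rule — branch into u  //  t.
  branch 1 (add u):
    !(q && p): β-rule — branch into !q  //  !p.
      branch 1.1 (add !q):
        !(!q && !s): β-rule — branch into !!q  //  !!s.
          branch 1.1.1 (add !!q):
            × closes — contains both q and !q.
          branch 1.1.2 (add !!s):
            ○ open, literals {q=false, r=true, s=true, u=true}.
      branch 1.2 (add !p):
        !(!q && !s): β-rule — branch into !!q  //  !!s.
          branch 1.2.1 (add !!q):
            ○ open, literals {p=false, q=true, r=true, u=true}.
          branch 1.2.2 (add !!s):
            ○ open, literals {p=false, r=true, s=true, u=true}.
  branch 2 (add t):
    !(q && p): β-rule — branch into !q  //  !p.
      branch 2.1 (add !q):
        !(!q && !s): β-rule — branch into !!q  //  !!s.
          branch 2.1.1 (add !!q):
            × closes — contains both q and !q.
          branch 2.1.2 (add !!s):
            ○ open, literals {q=false, r=true, s=true, t=true}.
      branch 2.2 (add !p):
        !(!q && !s): β-rule — branch into !!q  //  !!s.
          branch 2.2.1 (add !!q):
            ○ open, literals {p=false, q=true, r=true, t=true}.
          branch 2.2.2 (add !!s):
            ○ open, literals {p=false, r=true, s=true, t=true}.
2 branches closed, 6 open.
An open branch gives a countermodel: q=false, r=true, s=true, u=true (unmentioned atoms arbitrary); the premises hold there but the conclusion fails.

No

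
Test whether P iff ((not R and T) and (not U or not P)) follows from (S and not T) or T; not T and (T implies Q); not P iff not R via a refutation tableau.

Initial set: {T ((S and not T) or T); T (not T and (T implies Q)); T (not P iff not R); F (P iff ((not R and T) and (not U or not P)))}.
T (not T and (T implies Q)): α-rule — add T not T, T (T implies Q).
T ((S and not T) or T): β-rule — branch into T (S and not T)  //  T T.
  branch 1 (add T (S and not T)):
    T (S and not T): α-rule — add T S, T not T.
    T (not P iff not R): β-rule — branch into T not P, T not R  //  F not P, F not R.
      branch 1.1 (add T not P, T not R):
        F (P iff ((not R and T) and (not U or not P))): β-rule — branch into T P, F ((not R and T) and (not U or not P))  //  F P, T ((not R and T) and (not U or not P)).
          branch 1.1.1 (add T P, F ((not R and T) and (not U or not P))):
            × closes — contains both P and not P.
          branch 1.1.2 (add F P, T ((not R and T) and (not U or not P))):
            T ((not R and T) and (not U or not P)): α-rule — add T (not R and T), T (not U or not P).
            T (not R and T): α-rule — add T not R, T T.
            × closes — contains both T and not T.
      branch 1.2 (add F not P, F not R):
        F (P iff ((not R and T) and (not U or not P))): β-rule — branch into T P, F ((not R and T) and (not U or not P))  //  F P, T ((not R and T) and (not U or not P)).
          branch 1.2.1 (add T P, F ((not R and T) and (not U or not P))):
            T (T implies Q): β-rule — branch into F T  //  T Q.
              branch 1.2.1.1 (add F T):
                F ((not R and T) and (not U or not P)): β-rule — branch into F (not R and T)  //  F (not U or not P).
                  branch 1.2.1.1.1 (add F (not R and T)):
                    F (not R and T): β-rule — branch into F not R  //  F T.
                      branch 1.2.1.1.1.1 (add F not R):
                        ○ open, literals {P=T, R=T, S=T, T=F}.
                      branch 1.2.1.1.1.2 (add F T):
                        ○ open, literals {P=T, R=T, S=T, T=F}.
                  branch 1.2.1.1.2 (add F (not U or not P)):
                    F (not U or not P): α-rule — add F not U, F not P.
                    ○ open, literals {P=T, R=T, S=T, T=F, U=T}.
              branch 1.2.1.2 (add T Q):
                F ((not R and T) and (not U or not P)): β-rule — branch into F (not R and T)  //  F (not U or not P).
                  branch 1.2.1.2.1 (add F (not R and T)):
                    F (not R and T): β-rule — branch into F not R  //  F T.
                      branch 1.2.1.2.1.1 (add F not R):
                        ○ open, literals {P=T, Q=T, R=T, S=T, T=F}.
                      branch 1.2.1.2.1.2 (add F T):
                        ○ open, literals {P=T, Q=T, R=T, S=T, T=F}.
                  branch 1.2.1.2.2 (add F (not U or not P)):
                    F (not U or not P): α-rule — add F not U, F not P.
                    ○ open, literals {P=T, Q=T, R=T, S=T, T=F, U=T}.
          branch 1.2.2 (add F P, T ((not R and T) and (not U or not P))):
            × closes — contains both P and not P.
  branch 2 (add T T):
    × closes — contains both T and not T.
4 branches closed, 6 open.
An open branch gives a countermodel: P=T, R=T, S=T, T=F (unmentioned atoms arbitrary); the premises hold there but the conclusion fails.

No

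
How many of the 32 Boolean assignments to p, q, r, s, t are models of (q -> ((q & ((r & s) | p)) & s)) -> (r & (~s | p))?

Initial set: {((q -> ((q & ((r & s) | p)) & s)) -> (r & (~s | p)))}.
((q -> ((q & ((r & s) | p)) & s)) -> (r & (~s | p))): β-rule — branch into ~(q -> ((q & ((r & s) | p)) & s))  //  (r & (~s | p)).
  branch 1 (add ~(q -> ((q & ((r & s) | p)) & s))):
    ~(q -> ((q & ((r & s) | p)) & s)): α-rule — add q, ~((q & ((r & s) | p)) & s).
    ~((q & ((r & s) | p)) & s): β-rule — branch into ~(q & ((r & s) | p))  //  ~s.
      branch 1.1 (add ~(q & ((r & s) | p))):
        ~(q & ((r & s) | p)): β-rule — branch into ~q  //  ~((r & s) | p).
          branch 1.1.1 (add ~q):
            × closes — contains both q and ~q.
          branch 1.1.2 (add ~((r & s) | p)):
            ~((r & s) | p): α-rule — add ~(r & s), ~p.
            ~(r & s): β-rule — branch into ~r  //  ~s.
              branch 1.1.2.1 (add ~r):
                ○ open, literals {p=0, q=1, r=0}.
              branch 1.1.2.2 (add ~s):
                ○ open, literals {p=0, q=1, s=0}.
      branch 1.2 (add ~s):
        ○ open, literals {q=1, s=0}.
  branch 2 (add (r & (~s | p))):
    (r & (~s | p)): α-rule — add r, (~s | p).
    (~s | p): β-rule — branch into ~s  //  p.
      branch 2.1 (add ~s):
        ○ open, literals {r=1, s=0}.
      branch 2.2 (add p):
        ○ open, literals {p=1, r=1}.
1 branch closed, 5 open.
Each open branch fixes some atoms; the unmentioned ones are free. Counting distinct full assignments: branch {p=0, q=1, r=0} (s, t) contributes 4 new; branch {p=0, q=1, s=0} (r, t) contributes 2 new; branch {q=1, s=0} (p, r, t) contributes 4 new; branch {r=1, s=0} (p, q, t) contributes 4 new; branch {p=1, r=1} (q, s, t) contributes 4 new. Total: 18.

18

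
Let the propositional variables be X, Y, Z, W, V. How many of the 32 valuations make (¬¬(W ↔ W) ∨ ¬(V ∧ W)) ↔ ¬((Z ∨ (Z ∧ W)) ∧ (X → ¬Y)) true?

20

Initial set: {T ((¬¬(W ↔ W) ∨ ¬(V ∧ W)) ↔ ¬((Z ∨ (Z ∧ W)) ∧ (X → ¬Y)))}.
T ((¬¬(W ↔ W) ∨ ¬(V ∧ W)) ↔ ¬((Z ∨ (Z ∧ W)) ∧ (X → ¬Y))): β-rule — branch into T (¬¬(W ↔ W) ∨ ¬(V ∧ W)), T ¬((Z ∨ (Z ∧ W)) ∧ (X → ¬Y))  //  F (¬¬(W ↔ W) ∨ ¬(V ∧ W)), F ¬((Z ∨ (Z ∧ W)) ∧ (X → ¬Y)).
  branch 1 (add T (¬¬(W ↔ W) ∨ ¬(V ∧ W)), T ¬((Z ∨ (Z ∧ W)) ∧ (X → ¬Y))):
    T (¬¬(W ↔ W) ∨ ¬(V ∧ W)): β-rule — branch into T ¬¬(W ↔ W)  //  T ¬(V ∧ W).
      branch 1.1 (add T ¬¬(W ↔ W)):
        T ¬¬(W ↔ W): drop double negation, giving T (W ↔ W).
        T ¬((Z ∨ (Z ∧ W)) ∧ (X → ¬Y)): β-rule — branch into F (Z ∨ (Z ∧ W))  //  F (X → ¬Y).
          branch 1.1.1 (add F (Z ∨ (Z ∧ W))):
            F (Z ∨ (Z ∧ W)): α-rule — add F Z, F (Z ∧ W).
            T (W ↔ W): β-rule — branch into T W, T W  //  F W, F W.
              branch 1.1.1.1 (add T W, T W):
                F (Z ∧ W): β-rule — branch into F Z  //  F W.
                  branch 1.1.1.1.1 (add F Z):
                    ○ open, literals {W=1, Z=0}.
                  branch 1.1.1.1.2 (add F W):
                    × closes — contains both W and ¬W.
              branch 1.1.1.2 (add F W, F W):
                F (Z ∧ W): β-rule — branch into F Z  //  F W.
                  branch 1.1.1.2.1 (add F Z):
                    ○ open, literals {W=0, Z=0}.
                  branch 1.1.1.2.2 (add F W):
                    ○ open, literals {W=0, Z=0}.
          branch 1.1.2 (add F (X → ¬Y)):
            F (X → ¬Y): α-rule — add T X, F ¬Y.
            T (W ↔ W): β-rule — branch into T W, T W  //  F W, F W.
              branch 1.1.2.1 (add T W, T W):
                ○ open, literals {W=1, X=1, Y=1}.
              branch 1.1.2.2 (add F W, F W):
                ○ open, literals {W=0, X=1, Y=1}.
      branch 1.2 (add T ¬(V ∧ W)):
        T ¬((Z ∨ (Z ∧ W)) ∧ (X → ¬Y)): β-rule — branch into F (Z ∨ (Z ∧ W))  //  F (X → ¬Y).
          branch 1.2.1 (add F (Z ∨ (Z ∧ W))):
            F (Z ∨ (Z ∧ W)): α-rule — add F Z, F (Z ∧ W).
            T ¬(V ∧ W): β-rule — branch into F V  //  F W.
              branch 1.2.1.1 (add F V):
                F (Z ∧ W): β-rule — branch into F Z  //  F W.
                  branch 1.2.1.1.1 (add F Z):
                    ○ open, literals {V=0, Z=0}.
                  branch 1.2.1.1.2 (add F W):
                    ○ open, literals {V=0, W=0, Z=0}.
              branch 1.2.1.2 (add F W):
                F (Z ∧ W): β-rule — branch into F Z  //  F W.
                  branch 1.2.1.2.1 (add F Z):
                    ○ open, literals {W=0, Z=0}.
                  branch 1.2.1.2.2 (add F W):
                    ○ open, literals {W=0, Z=0}.
          branch 1.2.2 (add F (X → ¬Y)):
            F (X → ¬Y): α-rule — add T X, F ¬Y.
            T ¬(V ∧ W): β-rule — branch into F V  //  F W.
              branch 1.2.2.1 (add F V):
                ○ open, literals {V=0, X=1, Y=1}.
              branch 1.2.2.2 (add F W):
                ○ open, literals {W=0, X=1, Y=1}.
  branch 2 (add F (¬¬(W ↔ W) ∨ ¬(V ∧ W)), F ¬((Z ∨ (Z ∧ W)) ∧ (X → ¬Y))):
    F (¬¬(W ↔ W) ∨ ¬(V ∧ W)): α-rule — add F ¬¬(W ↔ W), F ¬(V ∧ W).
    F ¬((Z ∨ (Z ∧ W)) ∧ (X → ¬Y)): α-rule — add T (Z ∨ (Z ∧ W)), T (X → ¬Y).
    F ¬¬(W ↔ W): drop double negation, giving F (W ↔ W).
    F ¬(V ∧ W): α-rule — add T V, T W.
    T (Z ∨ (Z ∧ W)): β-rule — branch into T Z  //  T (Z ∧ W).
      branch 2.1 (add T Z):
        T (X → ¬Y): β-rule — branch into F X  //  T ¬Y.
          branch 2.1.1 (add F X):
            F (W ↔ W): β-rule — branch into T W, F W  //  F W, T W.
              branch 2.1.1.1 (add T W, F W):
                × closes — contains both W and ¬W.
              branch 2.1.1.2 (add F W, T W):
                × closes — contains both W and ¬W.
          branch 2.1.2 (add T ¬Y):
            F (W ↔ W): β-rule — branch into T W, F W  //  F W, T W.
              branch 2.1.2.1 (add T W, F W):
                × closes — contains both W and ¬W.
              branch 2.1.2.2 (add F W, T W):
                × closes — contains both W and ¬W.
      branch 2.2 (add T (Z ∧ W)):
        T (Z ∧ W): α-rule — add T Z, T W.
        T (X → ¬Y): β-rule — branch into F X  //  T ¬Y.
          branch 2.2.1 (add F X):
            F (W ↔ W): β-rule — branch into T W, F W  //  F W, T W.
              branch 2.2.1.1 (add T W, F W):
                × closes — contains both W and ¬W.
              branch 2.2.1.2 (add F W, T W):
                × closes — contains both W and ¬W.
          branch 2.2.2 (add T ¬Y):
            F (W ↔ W): β-rule — branch into T W, F W  //  F W, T W.
              branch 2.2.2.1 (add T W, F W):
                × closes — contains both W and ¬W.
              branch 2.2.2.2 (add F W, T W):
                × closes — contains both W and ¬W.
9 branches closed, 11 open.
Each open branch fixes some atoms; the unmentioned ones are free. Counting distinct full assignments: branch {W=1, Z=0} (X, Y, V) contributes 8 new; branch {W=0, Z=0} (X, Y, V) contributes 8 new; branch {W=0, Z=0} (X, Y, V) contributes 0 new; branch {W=1, X=1, Y=1} (Z, V) contributes 2 new; branch {W=0, X=1, Y=1} (Z, V) contributes 2 new; branch {V=0, Z=0} (X, Y, W) contributes 0 new; branch {V=0, W=0, Z=0} (X, Y) contributes 0 new; branch {W=0, Z=0} (X, Y, V) contributes 0 new; branch {W=0, Z=0} (X, Y, V) contributes 0 new; branch {V=0, X=1, Y=1} (Z, W) contributes 0 new; branch {W=0, X=1, Y=1} (Z, V) contributes 0 new. Total: 20.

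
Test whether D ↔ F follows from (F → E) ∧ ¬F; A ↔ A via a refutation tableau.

Initial set: {T ((F → E) ∧ ¬F); T (A ↔ A); F (D ↔ F)}.
T ((F → E) ∧ ¬F): α-rule — add T (F → E), T ¬F.
T (A ↔ A): β-rule — branch into T A, T A  //  F A, F A.
  branch 1 (add T A, T A):
    F (D ↔ F): β-rule — branch into T D, F F  //  F D, T F.
      branch 1.1 (add T D, F F):
        T (F → E): β-rule — branch into F F  //  T E.
          branch 1.1.1 (add F F):
            ○ open, literals {A=1, D=1, F=0}.
          branch 1.1.2 (add T E):
            ○ open, literals {A=1, D=1, E=1, F=0}.
      branch 1.2 (add F D, T F):
        × closes — contains both F and ¬F.
  branch 2 (add F A, F A):
    F (D ↔ F): β-rule — branch into T D, F F  //  F D, T F.
      branch 2.1 (add T D, F F):
        T (F → E): β-rule — branch into F F  //  T E.
          branch 2.1.1 (add F F):
            ○ open, literals {A=0, D=1, F=0}.
          branch 2.1.2 (add T E):
            ○ open, literals {A=0, D=1, E=1, F=0}.
      branch 2.2 (add F D, T F):
        × closes — contains both F and ¬F.
2 branches closed, 4 open.
An open branch gives a countermodel: A=1, D=1, F=0 (unmentioned atoms arbitrary); the premises hold there but the conclusion fails.

No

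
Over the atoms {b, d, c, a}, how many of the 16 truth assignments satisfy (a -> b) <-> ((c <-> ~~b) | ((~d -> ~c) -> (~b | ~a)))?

Initial set: {((a -> b) <-> ((c <-> ~~b) | ((~d -> ~c) -> (~b | ~a))))}.
((a -> b) <-> ((c <-> ~~b) | ((~d -> ~c) -> (~b | ~a)))): β-rule — branch into (a -> b), ((c <-> ~~b) | ((~d -> ~c) -> (~b | ~a)))  //  ~(a -> b), ~((c <-> ~~b) | ((~d -> ~c) -> (~b | ~a))).
  branch 1 (add (a -> b), ((c <-> ~~b) | ((~d -> ~c) -> (~b | ~a)))):
    (a -> b): β-rule — branch into ~a  //  b.
      branch 1.1 (add ~a):
        ((c <-> ~~b) | ((~d -> ~c) -> (~b | ~a))): β-rule — branch into (c <-> ~~b)  //  ((~d -> ~c) -> (~b | ~a)).
          branch 1.1.1 (add (c <-> ~~b)):
            (c <-> ~~b): β-rule — branch into c, ~~b  //  ~c, ~~~b.
              branch 1.1.1.1 (add c, ~~b):
                ~~b: drop double negation, giving b.
                ○ open, literals {a=false, b=true, c=true}.
              branch 1.1.1.2 (add ~c, ~~~b):
                ~~~b: drop double negation, giving ~b.
                ○ open, literals {a=false, b=false, c=false}.
          branch 1.1.2 (add ((~d -> ~c) -> (~b | ~a))):
            ((~d -> ~c) -> (~b | ~a)): β-rule — branch into ~(~d -> ~c)  //  (~b | ~a).
              branch 1.1.2.1 (add ~(~d -> ~c)):
                ~(~d -> ~c): α-rule — add ~d, ~~c.
                ○ open, literals {a=false, c=true, d=false}.
              branch 1.1.2.2 (add (~b | ~a)):
                (~b | ~a): β-rule — branch into ~b  //  ~a.
                  branch 1.1.2.2.1 (add ~b):
                    ○ open, literals {a=false, b=false}.
                  branch 1.1.2.2.2 (add ~a):
                    ○ open, literals {a=false}.
      branch 1.2 (add b):
        ((c <-> ~~b) | ((~d -> ~c) -> (~b | ~a))): β-rule — branch into (c <-> ~~b)  //  ((~d -> ~c) -> (~b | ~a)).
          branch 1.2.1 (add (c <-> ~~b)):
            (c <-> ~~b): β-rule — branch into c, ~~b  //  ~c, ~~~b.
              branch 1.2.1.1 (add c, ~~b):
                ~~b: drop double negation, giving b.
                ○ open, literals {b=true, c=true}.
              branch 1.2.1.2 (add ~c, ~~~b):
                ~~~b: drop double negation, giving ~b.
                × closes — contains both b and ~b.
          branch 1.2.2 (add ((~d -> ~c) -> (~b | ~a))):
            ((~d -> ~c) -> (~b | ~a)): β-rule — branch into ~(~d -> ~c)  //  (~b | ~a).
              branch 1.2.2.1 (add ~(~d -> ~c)):
                ~(~d -> ~c): α-rule — add ~d, ~~c.
                ○ open, literals {b=true, c=true, d=false}.
              branch 1.2.2.2 (add (~b | ~a)):
                (~b | ~a): β-rule — branch into ~b  //  ~a.
                  branch 1.2.2.2.1 (add ~b):
                    × closes — contains both b and ~b.
                  branch 1.2.2.2.2 (add ~a):
                    ○ open, literals {a=false, b=true}.
  branch 2 (add ~(a -> b), ~((c <-> ~~b) | ((~d -> ~c) -> (~b | ~a)))):
    ~(a -> b): α-rule — add a, ~b.
    ~((c <-> ~~b) | ((~d -> ~c) -> (~b | ~a))): α-rule — add ~(c <-> ~~b), ~((~d -> ~c) -> (~b | ~a)).
    ~((~d -> ~c) -> (~b | ~a)): α-rule — add (~d -> ~c), ~(~b | ~a).
    ~(~b | ~a): α-rule — add ~~b, ~~a.
    × closes — contains both b and ~b.
3 branches closed, 8 open.
Each open branch fixes some atoms; the unmentioned ones are free. Counting distinct full assignments: branch {a=false, b=true, c=true} (d) contributes 2 new; branch {a=false, b=false, c=false} (d) contributes 2 new; branch {a=false, c=true, d=false} (b) contributes 1 new; branch {a=false, b=false} (d, c) contributes 1 new; branch {a=false} (b, d, c) contributes 2 new; branch {b=true, c=true} (d, a) contributes 2 new; branch {b=true, c=true, d=false} (a) contributes 0 new; branch {a=false, b=true} (d, c) contributes 0 new. Total: 10.

10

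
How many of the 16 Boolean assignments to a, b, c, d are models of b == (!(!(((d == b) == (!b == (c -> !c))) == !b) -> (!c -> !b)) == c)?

Initial set: {T (b == (!(!(((d == b) == (!b == (c -> !c))) == !b) -> (!c -> !b)) == c))}.
T (b == (!(!(((d == b) == (!b == (c -> !c))) == !b) -> (!c -> !b)) == c)): β-rule — branch into T b, T (!(!(((d == b) == (!b == (c -> !c))) == !b) -> (!c -> !b)) == c)  //  F b, F (!(!(((d == b) == (!b == (c -> !c))) == !b) -> (!c -> !b)) == c).
  branch 1 (add T b, T (!(!(((d == b) == (!b == (c -> !c))) == !b) -> (!c -> !b)) == c)):
    T (!(!(((d == b) == (!b == (c -> !c))) == !b) -> (!c -> !b)) == c): β-rule — branch into T !(!(((d == b) == (!b == (c -> !c))) == !b) -> (!c -> !b)), T c  //  F !(!(((d == b) == (!b == (c -> !c))) == !b) -> (!c -> !b)), F c.
      branch 1.1 (add T !(!(((d == b) == (!b == (c -> !c))) == !b) -> (!c -> !b)), T c):
        T !(!(((d == b) == (!b == (c -> !c))) == !b) -> (!c -> !b)): α-rule — add T !(((d == b) == (!b == (c -> !c))) == !b), F (!c -> !b).
        F (!c -> !b): α-rule — add T !c, F !b.
        × closes — contains both c and !c.
      branch 1.2 (add F !(!(((d == b) == (!b == (c -> !c))) == !b) -> (!c -> !b)), F c):
        F !(!(((d == b) == (!b == (c -> !c))) == !b) -> (!c -> !b)): β-rule — branch into F !(((d == b) == (!b == (c -> !c))) == !b)  //  T (!c -> !b).
          branch 1.2.1 (add F !(((d == b) == (!b == (c -> !c))) == !b)):
            F !(((d == b) == (!b == (c -> !c))) == !b): β-rule — branch into T ((d == b) == (!b == (c -> !c))), T !b  //  F ((d == b) == (!b == (c -> !c))), F !b.
              branch 1.2.1.1 (add T ((d == b) == (!b == (c -> !c))), T !b):
                × closes — contains both b and !b.
              branch 1.2.1.2 (add F ((d == b) == (!b == (c -> !c))), F !b):
                F ((d == b) == (!b == (c -> !c))): β-rule — branch into T (d == b), F (!b == (c -> !c))  //  F (d == b), T (!b == (c -> !c)).
                  branch 1.2.1.2.1 (add T (d == b), F (!b == (c -> !c))):
                    T (d == b): β-rule — branch into T d, T b  //  F d, F b.
                      branch 1.2.1.2.1.1 (add T d, T b):
                        F (!b == (c -> !c)): β-rule — branch into T !b, F (c -> !c)  //  F !b, T (c -> !c).
                          branch 1.2.1.2.1.1.1 (add T !b, F (c -> !c)):
                            × closes — contains both b and !b.
                          branch 1.2.1.2.1.1.2 (add F !b, T (c -> !c)):
                            T (c -> !c): β-rule — branch into F c  //  T !c.
                              branch 1.2.1.2.1.1.2.1 (add F c):
                                ○ open, literals {b=true, c=false, d=true}.
                              branch 1.2.1.2.1.1.2.2 (add T !c):
                                ○ open, literals {b=true, c=false, d=true}.
                      branch 1.2.1.2.1.2 (add F d, F b):
                        × closes — contains both b and !b.
                  branch 1.2.1.2.2 (add F (d == b), T (!b == (c -> !c))):
                    F (d == b): β-rule — branch into T d, F b  //  F d, T b.
                      branch 1.2.1.2.2.1 (add T d, F b):
                        × closes — contains both b and !b.
                      branch 1.2.1.2.2.2 (add F d, T b):
                        T (!b == (c -> !c)): β-rule — branch into T !b, T (c -> !c)  //  F !b, F (c -> !c).
                          branch 1.2.1.2.2.2.1 (add T !b, T (c -> !c)):
                            × closes — contains both b and !b.
                          branch 1.2.1.2.2.2.2 (add F !b, F (c -> !c)):
                            F (c -> !c): α-rule — add T c, F !c.
                            × closes — contains both c and !c.
          branch 1.2.2 (add T (!c -> !b)):
            T (!c -> !b): β-rule — branch into F !c  //  T !b.
              branch 1.2.2.1 (add F !c):
                × closes — contains both c and !c.
              branch 1.2.2.2 (add T !b):
                × closes — contains both b and !b.
  branch 2 (add F b, F (!(!(((d == b) == (!b == (c -> !c))) == !b) -> (!c -> !b)) == c)):
    F (!(!(((d == b) == (!b == (c -> !c))) == !b) -> (!c -> !b)) == c): β-rule — branch into T !(!(((d == b) == (!b == (c -> !c))) == !b) -> (!c -> !b)), F c  //  F !(!(((d == b) == (!b == (c -> !c))) == !b) -> (!c -> !b)), T c.
      branch 2.1 (add T !(!(((d == b) == (!b == (c -> !c))) == !b) -> (!c -> !b)), F c):
        T !(!(((d == b) == (!b == (c -> !c))) == !b) -> (!c -> !b)): α-rule — add T !(((d == b) == (!b == (c -> !c))) == !b), F (!c -> !b).
        F (!c -> !b): α-rule — add T !c, F !b.
        × closes — contains both b and !b.
      branch 2.2 (add F !(!(((d == b) == (!b == (c -> !c))) == !b) -> (!c -> !b)), T c):
        F !(!(((d == b) == (!b == (c -> !c))) == !b) -> (!c -> !b)): β-rule — branch into F !(((d == b) == (!b == (c -> !c))) == !b)  //  T (!c -> !b).
          branch 2.2.1 (add F !(((d == b) == (!b == (c -> !c))) == !b)):
            F !(((d == b) == (!b == (c -> !c))) == !b): β-rule — branch into T ((d == b) == (!b == (c -> !c))), T !b  //  F ((d == b) == (!b == (c -> !c))), F !b.
              branch 2.2.1.1 (add T ((d == b) == (!b == (c -> !c))), T !b):
                T ((d == b) == (!b == (c -> !c))): β-rule — branch into T (d == b), T (!b == (c -> !c))  //  F (d == b), F (!b == (c -> !c)).
                  branch 2.2.1.1.1 (add T (d == b), T (!b == (c -> !c))):
                    T (d == b): β-rule — branch into T d, T b  //  F d, F b.
                      branch 2.2.1.1.1.1 (add T d, T b):
                        × closes — contains both b and !b.
                      branch 2.2.1.1.1.2 (add F d, F b):
                        T (!b == (c -> !c)): β-rule — branch into T !b, T (c -> !c)  //  F !b, F (c -> !c).
                          branch 2.2.1.1.1.2.1 (add T !b, T (c -> !c)):
                            T (c -> !c): β-rule — branch into F c  //  T !c.
                              branch 2.2.1.1.1.2.1.1 (add F c):
                                × closes — contains both c and !c.
                              branch 2.2.1.1.1.2.1.2 (add T !c):
                                × closes — contains both c and !c.
                          branch 2.2.1.1.1.2.2 (add F !b, F (c -> !c)):
                            × closes — contains both b and !b.
                  branch 2.2.1.1.2 (add F (d == b), F (!b == (c -> !c))):
                    F (d == b): β-rule — branch into T d, F b  //  F d, T b.
                      branch 2.2.1.1.2.1 (add T d, F b):
                        F (!b == (c -> !c)): β-rule — branch into T !b, F (c -> !c)  //  F !b, T (c -> !c).
                          branch 2.2.1.1.2.1.1 (add T !b, F (c -> !c)):
                            F (c -> !c): α-rule — add T c, F !c.
                            ○ open, literals {b=false, c=true, d=true}.
                          branch 2.2.1.1.2.1.2 (add F !b, T (c -> !c)):
                            × closes — contains both b and !b.
                      branch 2.2.1.1.2.2 (add F d, T b):
                        × closes — contains both b and !b.
              branch 2.2.1.2 (add F ((d == b) == (!b == (c -> !c))), F !b):
                × closes — contains both b and !b.
          branch 2.2.2 (add T (!c -> !b)):
            T (!c -> !b): β-rule — branch into F !c  //  T !b.
              branch 2.2.2.1 (add F !c):
                ○ open, literals {b=false, c=true}.
              branch 2.2.2.2 (add T !b):
                ○ open, literals {b=false, c=true}.
17 branches closed, 5 open.
Each open branch fixes some atoms; the unmentioned ones are free. Counting distinct full assignments: branch {b=true, c=false, d=true} (a) contributes 2 new; branch {b=true, c=false, d=true} (a) contributes 0 new; branch {b=false, c=true, d=true} (a) contributes 2 new; branch {b=false, c=true} (a, d) contributes 2 new; branch {b=false, c=true} (a, d) contributes 0 new. Total: 6.

6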